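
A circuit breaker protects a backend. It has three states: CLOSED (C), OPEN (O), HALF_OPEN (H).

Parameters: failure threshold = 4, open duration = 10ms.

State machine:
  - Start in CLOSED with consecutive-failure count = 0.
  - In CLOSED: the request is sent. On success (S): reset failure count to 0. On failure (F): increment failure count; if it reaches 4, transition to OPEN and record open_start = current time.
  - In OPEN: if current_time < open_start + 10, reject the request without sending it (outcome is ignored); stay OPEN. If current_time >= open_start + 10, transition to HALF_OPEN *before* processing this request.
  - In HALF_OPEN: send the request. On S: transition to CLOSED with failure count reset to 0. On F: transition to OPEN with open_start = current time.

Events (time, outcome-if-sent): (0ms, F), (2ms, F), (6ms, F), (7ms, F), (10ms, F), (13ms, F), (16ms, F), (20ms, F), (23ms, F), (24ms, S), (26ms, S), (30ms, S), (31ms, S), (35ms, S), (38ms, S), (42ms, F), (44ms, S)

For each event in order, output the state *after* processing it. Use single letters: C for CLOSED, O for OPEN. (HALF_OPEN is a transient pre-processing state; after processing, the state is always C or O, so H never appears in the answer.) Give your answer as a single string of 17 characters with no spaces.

Answer: CCCOOOOOOOOCCCCCC

Derivation:
State after each event:
  event#1 t=0ms outcome=F: state=CLOSED
  event#2 t=2ms outcome=F: state=CLOSED
  event#3 t=6ms outcome=F: state=CLOSED
  event#4 t=7ms outcome=F: state=OPEN
  event#5 t=10ms outcome=F: state=OPEN
  event#6 t=13ms outcome=F: state=OPEN
  event#7 t=16ms outcome=F: state=OPEN
  event#8 t=20ms outcome=F: state=OPEN
  event#9 t=23ms outcome=F: state=OPEN
  event#10 t=24ms outcome=S: state=OPEN
  event#11 t=26ms outcome=S: state=OPEN
  event#12 t=30ms outcome=S: state=CLOSED
  event#13 t=31ms outcome=S: state=CLOSED
  event#14 t=35ms outcome=S: state=CLOSED
  event#15 t=38ms outcome=S: state=CLOSED
  event#16 t=42ms outcome=F: state=CLOSED
  event#17 t=44ms outcome=S: state=CLOSED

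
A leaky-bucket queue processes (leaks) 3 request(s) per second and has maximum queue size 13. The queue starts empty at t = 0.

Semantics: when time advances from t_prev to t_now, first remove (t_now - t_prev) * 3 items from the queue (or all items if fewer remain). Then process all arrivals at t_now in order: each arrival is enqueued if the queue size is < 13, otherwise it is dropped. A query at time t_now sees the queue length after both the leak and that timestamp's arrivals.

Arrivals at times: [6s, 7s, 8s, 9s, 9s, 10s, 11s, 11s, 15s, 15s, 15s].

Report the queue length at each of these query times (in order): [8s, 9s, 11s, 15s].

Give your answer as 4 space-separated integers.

Queue lengths at query times:
  query t=8s: backlog = 1
  query t=9s: backlog = 2
  query t=11s: backlog = 2
  query t=15s: backlog = 3

Answer: 1 2 2 3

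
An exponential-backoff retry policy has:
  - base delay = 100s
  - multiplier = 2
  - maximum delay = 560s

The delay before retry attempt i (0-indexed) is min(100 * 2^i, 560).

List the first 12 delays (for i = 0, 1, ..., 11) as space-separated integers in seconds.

Computing each delay:
  i=0: min(100*2^0, 560) = 100
  i=1: min(100*2^1, 560) = 200
  i=2: min(100*2^2, 560) = 400
  i=3: min(100*2^3, 560) = 560
  i=4: min(100*2^4, 560) = 560
  i=5: min(100*2^5, 560) = 560
  i=6: min(100*2^6, 560) = 560
  i=7: min(100*2^7, 560) = 560
  i=8: min(100*2^8, 560) = 560
  i=9: min(100*2^9, 560) = 560
  i=10: min(100*2^10, 560) = 560
  i=11: min(100*2^11, 560) = 560

Answer: 100 200 400 560 560 560 560 560 560 560 560 560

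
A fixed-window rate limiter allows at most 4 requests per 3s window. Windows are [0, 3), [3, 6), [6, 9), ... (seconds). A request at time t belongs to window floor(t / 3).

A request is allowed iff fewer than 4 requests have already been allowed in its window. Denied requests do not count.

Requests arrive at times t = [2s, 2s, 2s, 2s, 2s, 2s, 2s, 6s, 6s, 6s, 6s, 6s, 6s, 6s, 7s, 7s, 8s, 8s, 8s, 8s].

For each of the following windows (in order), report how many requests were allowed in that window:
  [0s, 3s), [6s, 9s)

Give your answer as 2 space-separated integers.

Answer: 4 4

Derivation:
Processing requests:
  req#1 t=2s (window 0): ALLOW
  req#2 t=2s (window 0): ALLOW
  req#3 t=2s (window 0): ALLOW
  req#4 t=2s (window 0): ALLOW
  req#5 t=2s (window 0): DENY
  req#6 t=2s (window 0): DENY
  req#7 t=2s (window 0): DENY
  req#8 t=6s (window 2): ALLOW
  req#9 t=6s (window 2): ALLOW
  req#10 t=6s (window 2): ALLOW
  req#11 t=6s (window 2): ALLOW
  req#12 t=6s (window 2): DENY
  req#13 t=6s (window 2): DENY
  req#14 t=6s (window 2): DENY
  req#15 t=7s (window 2): DENY
  req#16 t=7s (window 2): DENY
  req#17 t=8s (window 2): DENY
  req#18 t=8s (window 2): DENY
  req#19 t=8s (window 2): DENY
  req#20 t=8s (window 2): DENY

Allowed counts by window: 4 4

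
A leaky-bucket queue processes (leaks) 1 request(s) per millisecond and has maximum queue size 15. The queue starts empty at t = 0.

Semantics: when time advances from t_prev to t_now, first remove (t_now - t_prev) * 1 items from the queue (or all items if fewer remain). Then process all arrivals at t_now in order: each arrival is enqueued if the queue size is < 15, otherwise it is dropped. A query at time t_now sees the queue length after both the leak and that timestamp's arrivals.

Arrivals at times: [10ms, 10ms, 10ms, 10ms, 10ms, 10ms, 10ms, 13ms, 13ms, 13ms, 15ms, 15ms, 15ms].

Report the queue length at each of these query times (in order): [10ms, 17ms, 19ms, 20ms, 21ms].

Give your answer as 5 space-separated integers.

Queue lengths at query times:
  query t=10ms: backlog = 7
  query t=17ms: backlog = 6
  query t=19ms: backlog = 4
  query t=20ms: backlog = 3
  query t=21ms: backlog = 2

Answer: 7 6 4 3 2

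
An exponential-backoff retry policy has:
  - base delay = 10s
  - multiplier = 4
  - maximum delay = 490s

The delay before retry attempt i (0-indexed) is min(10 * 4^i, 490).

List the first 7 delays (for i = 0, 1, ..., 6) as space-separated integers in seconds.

Answer: 10 40 160 490 490 490 490

Derivation:
Computing each delay:
  i=0: min(10*4^0, 490) = 10
  i=1: min(10*4^1, 490) = 40
  i=2: min(10*4^2, 490) = 160
  i=3: min(10*4^3, 490) = 490
  i=4: min(10*4^4, 490) = 490
  i=5: min(10*4^5, 490) = 490
  i=6: min(10*4^6, 490) = 490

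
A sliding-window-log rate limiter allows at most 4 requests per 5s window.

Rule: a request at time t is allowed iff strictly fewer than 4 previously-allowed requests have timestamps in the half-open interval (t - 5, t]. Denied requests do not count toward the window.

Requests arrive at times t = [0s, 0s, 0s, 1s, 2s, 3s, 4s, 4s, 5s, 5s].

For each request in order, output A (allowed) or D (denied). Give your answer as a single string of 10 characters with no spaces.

Answer: AAAADDDDAA

Derivation:
Tracking allowed requests in the window:
  req#1 t=0s: ALLOW
  req#2 t=0s: ALLOW
  req#3 t=0s: ALLOW
  req#4 t=1s: ALLOW
  req#5 t=2s: DENY
  req#6 t=3s: DENY
  req#7 t=4s: DENY
  req#8 t=4s: DENY
  req#9 t=5s: ALLOW
  req#10 t=5s: ALLOW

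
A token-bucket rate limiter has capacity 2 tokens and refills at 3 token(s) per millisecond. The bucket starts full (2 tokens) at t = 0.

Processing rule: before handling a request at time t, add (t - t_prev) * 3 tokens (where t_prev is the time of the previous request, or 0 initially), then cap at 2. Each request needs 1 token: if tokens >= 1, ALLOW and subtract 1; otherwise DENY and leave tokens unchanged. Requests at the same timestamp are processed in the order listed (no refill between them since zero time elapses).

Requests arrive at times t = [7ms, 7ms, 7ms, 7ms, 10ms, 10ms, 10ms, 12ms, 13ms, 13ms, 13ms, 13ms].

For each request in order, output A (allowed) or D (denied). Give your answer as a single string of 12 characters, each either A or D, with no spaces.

Answer: AADDAADAAADD

Derivation:
Simulating step by step:
  req#1 t=7ms: ALLOW
  req#2 t=7ms: ALLOW
  req#3 t=7ms: DENY
  req#4 t=7ms: DENY
  req#5 t=10ms: ALLOW
  req#6 t=10ms: ALLOW
  req#7 t=10ms: DENY
  req#8 t=12ms: ALLOW
  req#9 t=13ms: ALLOW
  req#10 t=13ms: ALLOW
  req#11 t=13ms: DENY
  req#12 t=13ms: DENY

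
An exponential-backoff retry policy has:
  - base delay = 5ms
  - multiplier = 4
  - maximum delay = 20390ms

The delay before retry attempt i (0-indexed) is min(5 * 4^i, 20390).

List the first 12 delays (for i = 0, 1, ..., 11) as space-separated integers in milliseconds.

Computing each delay:
  i=0: min(5*4^0, 20390) = 5
  i=1: min(5*4^1, 20390) = 20
  i=2: min(5*4^2, 20390) = 80
  i=3: min(5*4^3, 20390) = 320
  i=4: min(5*4^4, 20390) = 1280
  i=5: min(5*4^5, 20390) = 5120
  i=6: min(5*4^6, 20390) = 20390
  i=7: min(5*4^7, 20390) = 20390
  i=8: min(5*4^8, 20390) = 20390
  i=9: min(5*4^9, 20390) = 20390
  i=10: min(5*4^10, 20390) = 20390
  i=11: min(5*4^11, 20390) = 20390

Answer: 5 20 80 320 1280 5120 20390 20390 20390 20390 20390 20390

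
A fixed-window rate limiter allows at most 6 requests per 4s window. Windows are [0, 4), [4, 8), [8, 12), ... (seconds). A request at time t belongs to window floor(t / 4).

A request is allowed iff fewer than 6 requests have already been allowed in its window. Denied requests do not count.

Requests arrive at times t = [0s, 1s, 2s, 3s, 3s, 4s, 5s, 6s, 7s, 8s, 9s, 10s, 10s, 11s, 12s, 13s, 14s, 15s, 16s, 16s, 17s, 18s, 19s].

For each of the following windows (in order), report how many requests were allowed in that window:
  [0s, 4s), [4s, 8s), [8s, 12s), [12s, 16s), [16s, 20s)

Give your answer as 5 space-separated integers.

Answer: 5 4 5 4 5

Derivation:
Processing requests:
  req#1 t=0s (window 0): ALLOW
  req#2 t=1s (window 0): ALLOW
  req#3 t=2s (window 0): ALLOW
  req#4 t=3s (window 0): ALLOW
  req#5 t=3s (window 0): ALLOW
  req#6 t=4s (window 1): ALLOW
  req#7 t=5s (window 1): ALLOW
  req#8 t=6s (window 1): ALLOW
  req#9 t=7s (window 1): ALLOW
  req#10 t=8s (window 2): ALLOW
  req#11 t=9s (window 2): ALLOW
  req#12 t=10s (window 2): ALLOW
  req#13 t=10s (window 2): ALLOW
  req#14 t=11s (window 2): ALLOW
  req#15 t=12s (window 3): ALLOW
  req#16 t=13s (window 3): ALLOW
  req#17 t=14s (window 3): ALLOW
  req#18 t=15s (window 3): ALLOW
  req#19 t=16s (window 4): ALLOW
  req#20 t=16s (window 4): ALLOW
  req#21 t=17s (window 4): ALLOW
  req#22 t=18s (window 4): ALLOW
  req#23 t=19s (window 4): ALLOW

Allowed counts by window: 5 4 5 4 5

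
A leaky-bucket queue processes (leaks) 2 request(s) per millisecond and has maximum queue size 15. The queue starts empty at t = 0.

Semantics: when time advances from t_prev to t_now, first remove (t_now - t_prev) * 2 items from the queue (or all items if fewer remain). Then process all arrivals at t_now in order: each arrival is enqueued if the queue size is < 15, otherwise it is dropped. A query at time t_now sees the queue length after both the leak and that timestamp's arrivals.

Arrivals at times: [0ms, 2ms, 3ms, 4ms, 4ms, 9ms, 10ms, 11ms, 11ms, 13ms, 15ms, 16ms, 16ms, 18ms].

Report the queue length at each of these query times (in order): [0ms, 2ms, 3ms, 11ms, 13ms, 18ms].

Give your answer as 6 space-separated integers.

Answer: 1 1 1 2 1 1

Derivation:
Queue lengths at query times:
  query t=0ms: backlog = 1
  query t=2ms: backlog = 1
  query t=3ms: backlog = 1
  query t=11ms: backlog = 2
  query t=13ms: backlog = 1
  query t=18ms: backlog = 1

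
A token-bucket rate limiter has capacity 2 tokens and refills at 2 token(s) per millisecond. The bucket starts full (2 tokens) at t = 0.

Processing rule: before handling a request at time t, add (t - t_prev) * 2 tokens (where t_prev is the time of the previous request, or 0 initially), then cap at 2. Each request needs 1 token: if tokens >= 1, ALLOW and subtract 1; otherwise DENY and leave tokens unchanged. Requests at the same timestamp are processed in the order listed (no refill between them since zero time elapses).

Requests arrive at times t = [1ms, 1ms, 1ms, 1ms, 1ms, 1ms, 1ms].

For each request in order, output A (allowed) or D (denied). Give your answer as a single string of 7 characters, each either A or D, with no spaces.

Simulating step by step:
  req#1 t=1ms: ALLOW
  req#2 t=1ms: ALLOW
  req#3 t=1ms: DENY
  req#4 t=1ms: DENY
  req#5 t=1ms: DENY
  req#6 t=1ms: DENY
  req#7 t=1ms: DENY

Answer: AADDDDD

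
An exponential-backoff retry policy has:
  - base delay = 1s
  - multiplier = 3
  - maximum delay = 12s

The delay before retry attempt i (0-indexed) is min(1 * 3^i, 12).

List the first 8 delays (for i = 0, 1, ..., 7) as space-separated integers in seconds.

Computing each delay:
  i=0: min(1*3^0, 12) = 1
  i=1: min(1*3^1, 12) = 3
  i=2: min(1*3^2, 12) = 9
  i=3: min(1*3^3, 12) = 12
  i=4: min(1*3^4, 12) = 12
  i=5: min(1*3^5, 12) = 12
  i=6: min(1*3^6, 12) = 12
  i=7: min(1*3^7, 12) = 12

Answer: 1 3 9 12 12 12 12 12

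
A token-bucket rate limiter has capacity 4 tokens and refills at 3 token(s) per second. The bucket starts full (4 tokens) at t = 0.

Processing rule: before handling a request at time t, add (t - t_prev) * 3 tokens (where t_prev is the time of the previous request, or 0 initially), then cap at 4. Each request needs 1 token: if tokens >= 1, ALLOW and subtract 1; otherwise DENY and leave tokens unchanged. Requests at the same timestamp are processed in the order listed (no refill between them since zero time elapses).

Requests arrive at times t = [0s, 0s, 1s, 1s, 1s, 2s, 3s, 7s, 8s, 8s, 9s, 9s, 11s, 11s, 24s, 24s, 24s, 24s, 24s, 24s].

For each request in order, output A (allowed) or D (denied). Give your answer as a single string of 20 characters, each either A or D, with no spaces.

Answer: AAAAAAAAAAAAAAAAAADD

Derivation:
Simulating step by step:
  req#1 t=0s: ALLOW
  req#2 t=0s: ALLOW
  req#3 t=1s: ALLOW
  req#4 t=1s: ALLOW
  req#5 t=1s: ALLOW
  req#6 t=2s: ALLOW
  req#7 t=3s: ALLOW
  req#8 t=7s: ALLOW
  req#9 t=8s: ALLOW
  req#10 t=8s: ALLOW
  req#11 t=9s: ALLOW
  req#12 t=9s: ALLOW
  req#13 t=11s: ALLOW
  req#14 t=11s: ALLOW
  req#15 t=24s: ALLOW
  req#16 t=24s: ALLOW
  req#17 t=24s: ALLOW
  req#18 t=24s: ALLOW
  req#19 t=24s: DENY
  req#20 t=24s: DENY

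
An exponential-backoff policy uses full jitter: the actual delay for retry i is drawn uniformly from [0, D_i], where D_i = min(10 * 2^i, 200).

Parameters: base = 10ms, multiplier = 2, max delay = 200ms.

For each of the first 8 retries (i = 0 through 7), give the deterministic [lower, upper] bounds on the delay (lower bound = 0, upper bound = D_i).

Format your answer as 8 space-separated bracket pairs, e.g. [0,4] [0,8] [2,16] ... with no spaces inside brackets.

Computing bounds per retry:
  i=0: D_i=min(10*2^0,200)=10, bounds=[0,10]
  i=1: D_i=min(10*2^1,200)=20, bounds=[0,20]
  i=2: D_i=min(10*2^2,200)=40, bounds=[0,40]
  i=3: D_i=min(10*2^3,200)=80, bounds=[0,80]
  i=4: D_i=min(10*2^4,200)=160, bounds=[0,160]
  i=5: D_i=min(10*2^5,200)=200, bounds=[0,200]
  i=6: D_i=min(10*2^6,200)=200, bounds=[0,200]
  i=7: D_i=min(10*2^7,200)=200, bounds=[0,200]

Answer: [0,10] [0,20] [0,40] [0,80] [0,160] [0,200] [0,200] [0,200]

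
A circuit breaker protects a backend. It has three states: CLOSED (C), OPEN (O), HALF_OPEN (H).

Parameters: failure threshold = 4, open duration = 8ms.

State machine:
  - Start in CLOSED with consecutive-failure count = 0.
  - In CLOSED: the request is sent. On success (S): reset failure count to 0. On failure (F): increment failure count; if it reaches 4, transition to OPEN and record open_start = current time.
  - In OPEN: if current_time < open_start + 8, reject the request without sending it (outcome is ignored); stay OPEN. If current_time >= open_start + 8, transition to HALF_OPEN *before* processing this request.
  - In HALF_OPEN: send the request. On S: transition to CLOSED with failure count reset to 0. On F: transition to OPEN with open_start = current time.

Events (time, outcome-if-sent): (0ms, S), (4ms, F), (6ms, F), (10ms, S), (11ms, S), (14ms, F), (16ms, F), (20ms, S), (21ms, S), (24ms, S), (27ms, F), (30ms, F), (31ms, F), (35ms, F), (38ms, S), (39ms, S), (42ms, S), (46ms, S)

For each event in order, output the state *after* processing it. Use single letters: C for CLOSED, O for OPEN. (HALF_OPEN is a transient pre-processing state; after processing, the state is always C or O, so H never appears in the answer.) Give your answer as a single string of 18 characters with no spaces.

State after each event:
  event#1 t=0ms outcome=S: state=CLOSED
  event#2 t=4ms outcome=F: state=CLOSED
  event#3 t=6ms outcome=F: state=CLOSED
  event#4 t=10ms outcome=S: state=CLOSED
  event#5 t=11ms outcome=S: state=CLOSED
  event#6 t=14ms outcome=F: state=CLOSED
  event#7 t=16ms outcome=F: state=CLOSED
  event#8 t=20ms outcome=S: state=CLOSED
  event#9 t=21ms outcome=S: state=CLOSED
  event#10 t=24ms outcome=S: state=CLOSED
  event#11 t=27ms outcome=F: state=CLOSED
  event#12 t=30ms outcome=F: state=CLOSED
  event#13 t=31ms outcome=F: state=CLOSED
  event#14 t=35ms outcome=F: state=OPEN
  event#15 t=38ms outcome=S: state=OPEN
  event#16 t=39ms outcome=S: state=OPEN
  event#17 t=42ms outcome=S: state=OPEN
  event#18 t=46ms outcome=S: state=CLOSED

Answer: CCCCCCCCCCCCCOOOOC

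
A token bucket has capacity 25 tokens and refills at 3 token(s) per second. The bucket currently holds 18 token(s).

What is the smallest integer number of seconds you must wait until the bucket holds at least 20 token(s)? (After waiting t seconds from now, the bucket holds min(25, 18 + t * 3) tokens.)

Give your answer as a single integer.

Answer: 1

Derivation:
Need 18 + t * 3 >= 20, so t >= 2/3.
Smallest integer t = ceil(2/3) = 1.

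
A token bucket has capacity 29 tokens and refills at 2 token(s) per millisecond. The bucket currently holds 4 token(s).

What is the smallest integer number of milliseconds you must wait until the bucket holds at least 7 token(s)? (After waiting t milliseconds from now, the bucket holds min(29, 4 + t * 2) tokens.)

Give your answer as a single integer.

Answer: 2

Derivation:
Need 4 + t * 2 >= 7, so t >= 3/2.
Smallest integer t = ceil(3/2) = 2.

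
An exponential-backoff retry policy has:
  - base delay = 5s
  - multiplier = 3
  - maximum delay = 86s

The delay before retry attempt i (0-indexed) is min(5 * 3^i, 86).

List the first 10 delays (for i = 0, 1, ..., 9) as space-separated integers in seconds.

Computing each delay:
  i=0: min(5*3^0, 86) = 5
  i=1: min(5*3^1, 86) = 15
  i=2: min(5*3^2, 86) = 45
  i=3: min(5*3^3, 86) = 86
  i=4: min(5*3^4, 86) = 86
  i=5: min(5*3^5, 86) = 86
  i=6: min(5*3^6, 86) = 86
  i=7: min(5*3^7, 86) = 86
  i=8: min(5*3^8, 86) = 86
  i=9: min(5*3^9, 86) = 86

Answer: 5 15 45 86 86 86 86 86 86 86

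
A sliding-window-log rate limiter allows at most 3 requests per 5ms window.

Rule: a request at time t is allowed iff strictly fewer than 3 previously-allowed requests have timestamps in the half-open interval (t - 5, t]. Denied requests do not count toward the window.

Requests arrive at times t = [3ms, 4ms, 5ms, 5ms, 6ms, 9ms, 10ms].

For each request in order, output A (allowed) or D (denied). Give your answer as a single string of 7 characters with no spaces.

Tracking allowed requests in the window:
  req#1 t=3ms: ALLOW
  req#2 t=4ms: ALLOW
  req#3 t=5ms: ALLOW
  req#4 t=5ms: DENY
  req#5 t=6ms: DENY
  req#6 t=9ms: ALLOW
  req#7 t=10ms: ALLOW

Answer: AAADDAA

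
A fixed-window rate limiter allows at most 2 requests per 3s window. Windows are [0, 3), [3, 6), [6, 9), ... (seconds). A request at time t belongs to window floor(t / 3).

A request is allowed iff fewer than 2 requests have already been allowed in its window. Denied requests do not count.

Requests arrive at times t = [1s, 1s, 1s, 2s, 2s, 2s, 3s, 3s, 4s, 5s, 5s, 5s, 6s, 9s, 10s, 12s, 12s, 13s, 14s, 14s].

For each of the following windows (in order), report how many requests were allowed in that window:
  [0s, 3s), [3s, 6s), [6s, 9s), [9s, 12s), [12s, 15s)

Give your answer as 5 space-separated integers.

Processing requests:
  req#1 t=1s (window 0): ALLOW
  req#2 t=1s (window 0): ALLOW
  req#3 t=1s (window 0): DENY
  req#4 t=2s (window 0): DENY
  req#5 t=2s (window 0): DENY
  req#6 t=2s (window 0): DENY
  req#7 t=3s (window 1): ALLOW
  req#8 t=3s (window 1): ALLOW
  req#9 t=4s (window 1): DENY
  req#10 t=5s (window 1): DENY
  req#11 t=5s (window 1): DENY
  req#12 t=5s (window 1): DENY
  req#13 t=6s (window 2): ALLOW
  req#14 t=9s (window 3): ALLOW
  req#15 t=10s (window 3): ALLOW
  req#16 t=12s (window 4): ALLOW
  req#17 t=12s (window 4): ALLOW
  req#18 t=13s (window 4): DENY
  req#19 t=14s (window 4): DENY
  req#20 t=14s (window 4): DENY

Allowed counts by window: 2 2 1 2 2

Answer: 2 2 1 2 2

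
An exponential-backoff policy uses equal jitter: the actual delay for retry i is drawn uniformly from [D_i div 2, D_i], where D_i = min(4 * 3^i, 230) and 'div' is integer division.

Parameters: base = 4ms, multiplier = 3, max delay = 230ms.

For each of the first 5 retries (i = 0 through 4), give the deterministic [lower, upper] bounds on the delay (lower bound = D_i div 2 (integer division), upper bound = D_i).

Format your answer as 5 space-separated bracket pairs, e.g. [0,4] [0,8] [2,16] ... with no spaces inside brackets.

Answer: [2,4] [6,12] [18,36] [54,108] [115,230]

Derivation:
Computing bounds per retry:
  i=0: D_i=min(4*3^0,230)=4, bounds=[2,4]
  i=1: D_i=min(4*3^1,230)=12, bounds=[6,12]
  i=2: D_i=min(4*3^2,230)=36, bounds=[18,36]
  i=3: D_i=min(4*3^3,230)=108, bounds=[54,108]
  i=4: D_i=min(4*3^4,230)=230, bounds=[115,230]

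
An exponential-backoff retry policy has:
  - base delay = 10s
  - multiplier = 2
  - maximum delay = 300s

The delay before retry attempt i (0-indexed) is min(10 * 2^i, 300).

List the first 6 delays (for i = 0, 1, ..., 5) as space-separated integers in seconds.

Computing each delay:
  i=0: min(10*2^0, 300) = 10
  i=1: min(10*2^1, 300) = 20
  i=2: min(10*2^2, 300) = 40
  i=3: min(10*2^3, 300) = 80
  i=4: min(10*2^4, 300) = 160
  i=5: min(10*2^5, 300) = 300

Answer: 10 20 40 80 160 300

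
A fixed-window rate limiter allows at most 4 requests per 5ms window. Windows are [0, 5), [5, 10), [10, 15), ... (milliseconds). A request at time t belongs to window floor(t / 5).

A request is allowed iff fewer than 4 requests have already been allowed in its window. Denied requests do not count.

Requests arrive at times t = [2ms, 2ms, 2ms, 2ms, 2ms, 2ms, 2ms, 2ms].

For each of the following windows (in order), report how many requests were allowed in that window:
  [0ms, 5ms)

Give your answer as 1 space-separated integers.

Processing requests:
  req#1 t=2ms (window 0): ALLOW
  req#2 t=2ms (window 0): ALLOW
  req#3 t=2ms (window 0): ALLOW
  req#4 t=2ms (window 0): ALLOW
  req#5 t=2ms (window 0): DENY
  req#6 t=2ms (window 0): DENY
  req#7 t=2ms (window 0): DENY
  req#8 t=2ms (window 0): DENY

Allowed counts by window: 4

Answer: 4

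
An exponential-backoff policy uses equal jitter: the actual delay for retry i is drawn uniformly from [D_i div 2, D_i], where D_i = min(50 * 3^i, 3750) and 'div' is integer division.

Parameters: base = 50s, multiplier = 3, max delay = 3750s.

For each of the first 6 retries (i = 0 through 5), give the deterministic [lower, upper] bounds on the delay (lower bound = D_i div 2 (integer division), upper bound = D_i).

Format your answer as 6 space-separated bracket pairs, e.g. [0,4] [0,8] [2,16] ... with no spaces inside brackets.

Computing bounds per retry:
  i=0: D_i=min(50*3^0,3750)=50, bounds=[25,50]
  i=1: D_i=min(50*3^1,3750)=150, bounds=[75,150]
  i=2: D_i=min(50*3^2,3750)=450, bounds=[225,450]
  i=3: D_i=min(50*3^3,3750)=1350, bounds=[675,1350]
  i=4: D_i=min(50*3^4,3750)=3750, bounds=[1875,3750]
  i=5: D_i=min(50*3^5,3750)=3750, bounds=[1875,3750]

Answer: [25,50] [75,150] [225,450] [675,1350] [1875,3750] [1875,3750]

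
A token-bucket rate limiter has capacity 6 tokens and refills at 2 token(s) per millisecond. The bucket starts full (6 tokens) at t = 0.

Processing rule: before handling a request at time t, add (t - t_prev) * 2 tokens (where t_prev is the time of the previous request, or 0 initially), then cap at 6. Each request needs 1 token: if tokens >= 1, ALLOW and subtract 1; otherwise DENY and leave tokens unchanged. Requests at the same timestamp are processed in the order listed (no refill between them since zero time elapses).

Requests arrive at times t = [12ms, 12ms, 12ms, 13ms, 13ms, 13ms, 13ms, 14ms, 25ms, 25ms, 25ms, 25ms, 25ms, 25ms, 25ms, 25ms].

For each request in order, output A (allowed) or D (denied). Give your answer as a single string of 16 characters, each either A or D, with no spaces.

Answer: AAAAAAAAAAAAAADD

Derivation:
Simulating step by step:
  req#1 t=12ms: ALLOW
  req#2 t=12ms: ALLOW
  req#3 t=12ms: ALLOW
  req#4 t=13ms: ALLOW
  req#5 t=13ms: ALLOW
  req#6 t=13ms: ALLOW
  req#7 t=13ms: ALLOW
  req#8 t=14ms: ALLOW
  req#9 t=25ms: ALLOW
  req#10 t=25ms: ALLOW
  req#11 t=25ms: ALLOW
  req#12 t=25ms: ALLOW
  req#13 t=25ms: ALLOW
  req#14 t=25ms: ALLOW
  req#15 t=25ms: DENY
  req#16 t=25ms: DENY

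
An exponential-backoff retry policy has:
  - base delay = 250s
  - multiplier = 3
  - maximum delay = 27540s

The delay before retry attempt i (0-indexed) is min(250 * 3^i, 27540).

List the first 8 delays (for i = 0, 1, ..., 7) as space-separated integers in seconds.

Computing each delay:
  i=0: min(250*3^0, 27540) = 250
  i=1: min(250*3^1, 27540) = 750
  i=2: min(250*3^2, 27540) = 2250
  i=3: min(250*3^3, 27540) = 6750
  i=4: min(250*3^4, 27540) = 20250
  i=5: min(250*3^5, 27540) = 27540
  i=6: min(250*3^6, 27540) = 27540
  i=7: min(250*3^7, 27540) = 27540

Answer: 250 750 2250 6750 20250 27540 27540 27540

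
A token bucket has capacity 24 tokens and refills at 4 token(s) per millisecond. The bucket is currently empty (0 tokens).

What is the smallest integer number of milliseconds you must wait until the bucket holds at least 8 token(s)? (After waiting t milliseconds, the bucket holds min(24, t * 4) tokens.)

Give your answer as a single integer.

Answer: 2

Derivation:
Need t * 4 >= 8, so t >= 8/4.
Smallest integer t = ceil(8/4) = 2.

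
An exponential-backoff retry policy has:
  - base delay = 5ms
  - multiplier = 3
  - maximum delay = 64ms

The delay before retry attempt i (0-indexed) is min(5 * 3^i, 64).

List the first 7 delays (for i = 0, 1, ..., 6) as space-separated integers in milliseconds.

Computing each delay:
  i=0: min(5*3^0, 64) = 5
  i=1: min(5*3^1, 64) = 15
  i=2: min(5*3^2, 64) = 45
  i=3: min(5*3^3, 64) = 64
  i=4: min(5*3^4, 64) = 64
  i=5: min(5*3^5, 64) = 64
  i=6: min(5*3^6, 64) = 64

Answer: 5 15 45 64 64 64 64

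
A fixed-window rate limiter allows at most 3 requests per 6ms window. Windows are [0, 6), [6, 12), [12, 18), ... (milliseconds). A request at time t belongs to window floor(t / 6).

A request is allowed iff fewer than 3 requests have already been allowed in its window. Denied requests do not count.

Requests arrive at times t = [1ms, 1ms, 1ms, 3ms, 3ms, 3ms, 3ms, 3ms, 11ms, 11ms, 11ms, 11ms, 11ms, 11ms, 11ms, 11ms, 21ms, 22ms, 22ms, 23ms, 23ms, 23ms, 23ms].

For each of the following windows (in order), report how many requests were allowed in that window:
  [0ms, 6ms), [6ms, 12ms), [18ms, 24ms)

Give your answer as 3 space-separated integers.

Answer: 3 3 3

Derivation:
Processing requests:
  req#1 t=1ms (window 0): ALLOW
  req#2 t=1ms (window 0): ALLOW
  req#3 t=1ms (window 0): ALLOW
  req#4 t=3ms (window 0): DENY
  req#5 t=3ms (window 0): DENY
  req#6 t=3ms (window 0): DENY
  req#7 t=3ms (window 0): DENY
  req#8 t=3ms (window 0): DENY
  req#9 t=11ms (window 1): ALLOW
  req#10 t=11ms (window 1): ALLOW
  req#11 t=11ms (window 1): ALLOW
  req#12 t=11ms (window 1): DENY
  req#13 t=11ms (window 1): DENY
  req#14 t=11ms (window 1): DENY
  req#15 t=11ms (window 1): DENY
  req#16 t=11ms (window 1): DENY
  req#17 t=21ms (window 3): ALLOW
  req#18 t=22ms (window 3): ALLOW
  req#19 t=22ms (window 3): ALLOW
  req#20 t=23ms (window 3): DENY
  req#21 t=23ms (window 3): DENY
  req#22 t=23ms (window 3): DENY
  req#23 t=23ms (window 3): DENY

Allowed counts by window: 3 3 3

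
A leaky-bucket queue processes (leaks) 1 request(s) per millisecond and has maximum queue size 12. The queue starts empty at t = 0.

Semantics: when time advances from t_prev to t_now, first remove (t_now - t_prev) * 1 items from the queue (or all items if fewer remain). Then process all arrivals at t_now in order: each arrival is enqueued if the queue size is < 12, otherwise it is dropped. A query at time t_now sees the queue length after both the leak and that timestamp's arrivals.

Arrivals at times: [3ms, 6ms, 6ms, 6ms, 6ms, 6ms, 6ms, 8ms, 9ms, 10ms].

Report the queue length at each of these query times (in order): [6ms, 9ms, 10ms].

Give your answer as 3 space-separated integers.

Answer: 6 5 5

Derivation:
Queue lengths at query times:
  query t=6ms: backlog = 6
  query t=9ms: backlog = 5
  query t=10ms: backlog = 5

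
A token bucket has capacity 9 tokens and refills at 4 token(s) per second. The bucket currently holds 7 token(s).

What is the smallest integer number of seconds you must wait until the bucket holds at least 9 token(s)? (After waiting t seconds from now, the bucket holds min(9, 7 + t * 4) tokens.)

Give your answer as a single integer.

Answer: 1

Derivation:
Need 7 + t * 4 >= 9, so t >= 2/4.
Smallest integer t = ceil(2/4) = 1.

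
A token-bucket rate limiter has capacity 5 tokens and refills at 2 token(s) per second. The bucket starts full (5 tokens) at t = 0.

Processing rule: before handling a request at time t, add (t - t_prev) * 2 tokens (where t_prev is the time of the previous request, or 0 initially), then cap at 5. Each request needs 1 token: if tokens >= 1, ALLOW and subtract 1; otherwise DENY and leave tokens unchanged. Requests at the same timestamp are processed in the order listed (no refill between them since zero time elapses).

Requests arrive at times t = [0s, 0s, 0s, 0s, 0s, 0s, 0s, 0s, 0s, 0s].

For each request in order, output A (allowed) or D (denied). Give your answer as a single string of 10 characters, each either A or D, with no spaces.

Simulating step by step:
  req#1 t=0s: ALLOW
  req#2 t=0s: ALLOW
  req#3 t=0s: ALLOW
  req#4 t=0s: ALLOW
  req#5 t=0s: ALLOW
  req#6 t=0s: DENY
  req#7 t=0s: DENY
  req#8 t=0s: DENY
  req#9 t=0s: DENY
  req#10 t=0s: DENY

Answer: AAAAADDDDD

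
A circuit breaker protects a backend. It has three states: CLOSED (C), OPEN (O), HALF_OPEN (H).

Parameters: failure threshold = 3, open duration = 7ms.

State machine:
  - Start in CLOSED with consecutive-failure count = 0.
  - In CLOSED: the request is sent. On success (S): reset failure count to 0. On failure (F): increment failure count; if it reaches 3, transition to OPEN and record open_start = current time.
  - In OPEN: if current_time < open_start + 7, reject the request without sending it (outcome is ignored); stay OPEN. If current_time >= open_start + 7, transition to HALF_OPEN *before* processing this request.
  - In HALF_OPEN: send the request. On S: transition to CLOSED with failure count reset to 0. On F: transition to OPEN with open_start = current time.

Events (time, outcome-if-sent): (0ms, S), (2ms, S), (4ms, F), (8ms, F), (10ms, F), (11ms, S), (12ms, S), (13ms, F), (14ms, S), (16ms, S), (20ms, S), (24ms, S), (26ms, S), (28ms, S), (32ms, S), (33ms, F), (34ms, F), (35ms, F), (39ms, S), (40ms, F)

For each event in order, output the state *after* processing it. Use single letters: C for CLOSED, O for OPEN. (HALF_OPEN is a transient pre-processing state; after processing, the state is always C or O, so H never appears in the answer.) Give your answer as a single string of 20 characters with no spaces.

State after each event:
  event#1 t=0ms outcome=S: state=CLOSED
  event#2 t=2ms outcome=S: state=CLOSED
  event#3 t=4ms outcome=F: state=CLOSED
  event#4 t=8ms outcome=F: state=CLOSED
  event#5 t=10ms outcome=F: state=OPEN
  event#6 t=11ms outcome=S: state=OPEN
  event#7 t=12ms outcome=S: state=OPEN
  event#8 t=13ms outcome=F: state=OPEN
  event#9 t=14ms outcome=S: state=OPEN
  event#10 t=16ms outcome=S: state=OPEN
  event#11 t=20ms outcome=S: state=CLOSED
  event#12 t=24ms outcome=S: state=CLOSED
  event#13 t=26ms outcome=S: state=CLOSED
  event#14 t=28ms outcome=S: state=CLOSED
  event#15 t=32ms outcome=S: state=CLOSED
  event#16 t=33ms outcome=F: state=CLOSED
  event#17 t=34ms outcome=F: state=CLOSED
  event#18 t=35ms outcome=F: state=OPEN
  event#19 t=39ms outcome=S: state=OPEN
  event#20 t=40ms outcome=F: state=OPEN

Answer: CCCCOOOOOOCCCCCCCOOO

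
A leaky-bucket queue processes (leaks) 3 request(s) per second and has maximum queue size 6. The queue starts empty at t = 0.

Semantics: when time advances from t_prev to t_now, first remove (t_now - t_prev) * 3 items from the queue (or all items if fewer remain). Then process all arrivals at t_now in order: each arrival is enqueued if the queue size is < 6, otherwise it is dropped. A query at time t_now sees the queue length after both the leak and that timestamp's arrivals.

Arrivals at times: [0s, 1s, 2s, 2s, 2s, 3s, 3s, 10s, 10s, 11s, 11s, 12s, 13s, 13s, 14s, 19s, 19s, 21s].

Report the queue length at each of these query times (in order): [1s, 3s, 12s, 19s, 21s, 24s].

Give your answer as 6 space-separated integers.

Answer: 1 2 1 2 1 0

Derivation:
Queue lengths at query times:
  query t=1s: backlog = 1
  query t=3s: backlog = 2
  query t=12s: backlog = 1
  query t=19s: backlog = 2
  query t=21s: backlog = 1
  query t=24s: backlog = 0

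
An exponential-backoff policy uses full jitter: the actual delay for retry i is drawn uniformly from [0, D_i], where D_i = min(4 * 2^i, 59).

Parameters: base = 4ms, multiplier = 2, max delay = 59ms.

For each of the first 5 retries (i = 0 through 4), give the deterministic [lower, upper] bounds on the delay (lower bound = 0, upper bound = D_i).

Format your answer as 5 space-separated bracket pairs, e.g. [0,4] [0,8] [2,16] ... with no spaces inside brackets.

Answer: [0,4] [0,8] [0,16] [0,32] [0,59]

Derivation:
Computing bounds per retry:
  i=0: D_i=min(4*2^0,59)=4, bounds=[0,4]
  i=1: D_i=min(4*2^1,59)=8, bounds=[0,8]
  i=2: D_i=min(4*2^2,59)=16, bounds=[0,16]
  i=3: D_i=min(4*2^3,59)=32, bounds=[0,32]
  i=4: D_i=min(4*2^4,59)=59, bounds=[0,59]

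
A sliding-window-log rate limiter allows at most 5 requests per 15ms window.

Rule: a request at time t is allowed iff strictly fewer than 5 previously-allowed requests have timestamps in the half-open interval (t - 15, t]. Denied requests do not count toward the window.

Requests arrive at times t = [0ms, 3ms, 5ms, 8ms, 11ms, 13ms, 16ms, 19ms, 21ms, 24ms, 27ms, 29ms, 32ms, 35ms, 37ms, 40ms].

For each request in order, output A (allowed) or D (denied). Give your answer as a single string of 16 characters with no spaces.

Tracking allowed requests in the window:
  req#1 t=0ms: ALLOW
  req#2 t=3ms: ALLOW
  req#3 t=5ms: ALLOW
  req#4 t=8ms: ALLOW
  req#5 t=11ms: ALLOW
  req#6 t=13ms: DENY
  req#7 t=16ms: ALLOW
  req#8 t=19ms: ALLOW
  req#9 t=21ms: ALLOW
  req#10 t=24ms: ALLOW
  req#11 t=27ms: ALLOW
  req#12 t=29ms: DENY
  req#13 t=32ms: ALLOW
  req#14 t=35ms: ALLOW
  req#15 t=37ms: ALLOW
  req#16 t=40ms: ALLOW

Answer: AAAAADAAAAADAAAA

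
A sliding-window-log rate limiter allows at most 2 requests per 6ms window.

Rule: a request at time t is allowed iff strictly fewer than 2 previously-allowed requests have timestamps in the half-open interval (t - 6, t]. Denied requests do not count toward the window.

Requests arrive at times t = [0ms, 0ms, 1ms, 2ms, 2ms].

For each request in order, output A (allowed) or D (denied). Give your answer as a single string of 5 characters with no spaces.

Answer: AADDD

Derivation:
Tracking allowed requests in the window:
  req#1 t=0ms: ALLOW
  req#2 t=0ms: ALLOW
  req#3 t=1ms: DENY
  req#4 t=2ms: DENY
  req#5 t=2ms: DENY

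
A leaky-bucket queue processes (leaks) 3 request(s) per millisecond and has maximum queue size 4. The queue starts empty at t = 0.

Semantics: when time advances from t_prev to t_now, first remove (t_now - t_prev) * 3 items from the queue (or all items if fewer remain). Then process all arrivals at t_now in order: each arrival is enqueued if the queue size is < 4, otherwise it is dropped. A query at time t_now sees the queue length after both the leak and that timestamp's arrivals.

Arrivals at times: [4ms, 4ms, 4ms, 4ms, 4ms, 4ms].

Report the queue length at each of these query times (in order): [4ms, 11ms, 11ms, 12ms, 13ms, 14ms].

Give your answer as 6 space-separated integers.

Answer: 4 0 0 0 0 0

Derivation:
Queue lengths at query times:
  query t=4ms: backlog = 4
  query t=11ms: backlog = 0
  query t=11ms: backlog = 0
  query t=12ms: backlog = 0
  query t=13ms: backlog = 0
  query t=14ms: backlog = 0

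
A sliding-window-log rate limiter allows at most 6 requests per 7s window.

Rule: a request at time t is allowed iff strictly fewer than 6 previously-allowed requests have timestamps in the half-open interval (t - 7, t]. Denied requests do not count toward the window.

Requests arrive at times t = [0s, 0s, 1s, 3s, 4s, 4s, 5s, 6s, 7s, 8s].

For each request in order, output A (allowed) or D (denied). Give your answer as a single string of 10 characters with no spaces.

Answer: AAAAAADDAA

Derivation:
Tracking allowed requests in the window:
  req#1 t=0s: ALLOW
  req#2 t=0s: ALLOW
  req#3 t=1s: ALLOW
  req#4 t=3s: ALLOW
  req#5 t=4s: ALLOW
  req#6 t=4s: ALLOW
  req#7 t=5s: DENY
  req#8 t=6s: DENY
  req#9 t=7s: ALLOW
  req#10 t=8s: ALLOW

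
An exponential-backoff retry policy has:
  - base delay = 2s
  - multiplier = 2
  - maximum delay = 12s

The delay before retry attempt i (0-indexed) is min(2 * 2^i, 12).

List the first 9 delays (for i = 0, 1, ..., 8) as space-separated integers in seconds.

Computing each delay:
  i=0: min(2*2^0, 12) = 2
  i=1: min(2*2^1, 12) = 4
  i=2: min(2*2^2, 12) = 8
  i=3: min(2*2^3, 12) = 12
  i=4: min(2*2^4, 12) = 12
  i=5: min(2*2^5, 12) = 12
  i=6: min(2*2^6, 12) = 12
  i=7: min(2*2^7, 12) = 12
  i=8: min(2*2^8, 12) = 12

Answer: 2 4 8 12 12 12 12 12 12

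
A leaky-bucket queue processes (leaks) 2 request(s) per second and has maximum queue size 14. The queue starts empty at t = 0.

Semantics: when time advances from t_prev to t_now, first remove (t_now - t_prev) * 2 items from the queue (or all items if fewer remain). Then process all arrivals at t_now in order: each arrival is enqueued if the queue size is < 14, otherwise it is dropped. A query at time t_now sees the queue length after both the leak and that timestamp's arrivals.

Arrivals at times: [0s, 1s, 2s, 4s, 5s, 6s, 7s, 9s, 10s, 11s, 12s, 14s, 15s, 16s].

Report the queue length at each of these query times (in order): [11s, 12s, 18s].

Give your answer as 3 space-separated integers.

Queue lengths at query times:
  query t=11s: backlog = 1
  query t=12s: backlog = 1
  query t=18s: backlog = 0

Answer: 1 1 0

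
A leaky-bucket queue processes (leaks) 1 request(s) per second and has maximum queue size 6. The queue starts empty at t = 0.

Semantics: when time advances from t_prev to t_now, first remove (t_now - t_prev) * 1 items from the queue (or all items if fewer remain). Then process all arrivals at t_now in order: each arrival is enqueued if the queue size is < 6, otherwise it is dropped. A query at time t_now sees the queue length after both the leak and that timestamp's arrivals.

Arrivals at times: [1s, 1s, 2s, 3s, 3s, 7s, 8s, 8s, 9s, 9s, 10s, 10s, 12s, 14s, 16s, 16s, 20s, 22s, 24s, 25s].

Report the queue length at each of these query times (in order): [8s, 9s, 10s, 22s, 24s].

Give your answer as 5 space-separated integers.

Queue lengths at query times:
  query t=8s: backlog = 2
  query t=9s: backlog = 3
  query t=10s: backlog = 4
  query t=22s: backlog = 1
  query t=24s: backlog = 1

Answer: 2 3 4 1 1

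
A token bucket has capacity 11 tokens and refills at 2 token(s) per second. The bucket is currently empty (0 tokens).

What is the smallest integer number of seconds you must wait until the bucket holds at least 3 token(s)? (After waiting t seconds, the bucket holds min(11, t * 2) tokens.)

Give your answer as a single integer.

Need t * 2 >= 3, so t >= 3/2.
Smallest integer t = ceil(3/2) = 2.

Answer: 2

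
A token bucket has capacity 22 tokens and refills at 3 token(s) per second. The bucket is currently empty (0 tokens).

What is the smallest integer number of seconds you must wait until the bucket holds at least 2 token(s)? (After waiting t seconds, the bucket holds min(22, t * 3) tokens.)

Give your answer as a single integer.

Need t * 3 >= 2, so t >= 2/3.
Smallest integer t = ceil(2/3) = 1.

Answer: 1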